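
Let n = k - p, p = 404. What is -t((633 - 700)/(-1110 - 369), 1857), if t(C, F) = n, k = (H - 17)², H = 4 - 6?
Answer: 43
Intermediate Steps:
H = -2
k = 361 (k = (-2 - 17)² = (-19)² = 361)
n = -43 (n = 361 - 1*404 = 361 - 404 = -43)
t(C, F) = -43
-t((633 - 700)/(-1110 - 369), 1857) = -1*(-43) = 43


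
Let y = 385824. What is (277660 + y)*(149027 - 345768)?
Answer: -130534505644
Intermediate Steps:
(277660 + y)*(149027 - 345768) = (277660 + 385824)*(149027 - 345768) = 663484*(-196741) = -130534505644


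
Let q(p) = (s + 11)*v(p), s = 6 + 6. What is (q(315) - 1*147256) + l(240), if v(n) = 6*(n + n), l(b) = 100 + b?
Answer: -59976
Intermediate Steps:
v(n) = 12*n (v(n) = 6*(2*n) = 12*n)
s = 12
q(p) = 276*p (q(p) = (12 + 11)*(12*p) = 23*(12*p) = 276*p)
(q(315) - 1*147256) + l(240) = (276*315 - 1*147256) + (100 + 240) = (86940 - 147256) + 340 = -60316 + 340 = -59976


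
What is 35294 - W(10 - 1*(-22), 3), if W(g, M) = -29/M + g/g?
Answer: 105908/3 ≈ 35303.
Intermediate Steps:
W(g, M) = 1 - 29/M (W(g, M) = -29/M + 1 = 1 - 29/M)
35294 - W(10 - 1*(-22), 3) = 35294 - (-29 + 3)/3 = 35294 - (-26)/3 = 35294 - 1*(-26/3) = 35294 + 26/3 = 105908/3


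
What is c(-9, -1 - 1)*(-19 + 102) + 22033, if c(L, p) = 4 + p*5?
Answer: 21535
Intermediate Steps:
c(L, p) = 4 + 5*p
c(-9, -1 - 1)*(-19 + 102) + 22033 = (4 + 5*(-1 - 1))*(-19 + 102) + 22033 = (4 + 5*(-2))*83 + 22033 = (4 - 10)*83 + 22033 = -6*83 + 22033 = -498 + 22033 = 21535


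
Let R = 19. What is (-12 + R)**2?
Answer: 49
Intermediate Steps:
(-12 + R)**2 = (-12 + 19)**2 = 7**2 = 49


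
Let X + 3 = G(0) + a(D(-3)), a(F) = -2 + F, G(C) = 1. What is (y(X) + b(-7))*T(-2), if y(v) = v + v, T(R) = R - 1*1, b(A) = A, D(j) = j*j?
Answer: -9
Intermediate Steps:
D(j) = j²
X = 5 (X = -3 + (1 + (-2 + (-3)²)) = -3 + (1 + (-2 + 9)) = -3 + (1 + 7) = -3 + 8 = 5)
T(R) = -1 + R (T(R) = R - 1 = -1 + R)
y(v) = 2*v
(y(X) + b(-7))*T(-2) = (2*5 - 7)*(-1 - 2) = (10 - 7)*(-3) = 3*(-3) = -9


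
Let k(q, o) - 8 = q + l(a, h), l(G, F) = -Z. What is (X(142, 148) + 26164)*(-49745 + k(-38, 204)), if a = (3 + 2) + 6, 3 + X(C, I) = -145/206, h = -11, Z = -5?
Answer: -134105787585/103 ≈ -1.3020e+9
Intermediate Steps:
X(C, I) = -763/206 (X(C, I) = -3 - 145/206 = -763/206)
a = 11 (a = 5 + 6 = 11)
l(G, F) = 5 (l(G, F) = -1*(-5) = 5)
k(q, o) = 13 + q (k(q, o) = 8 + (q + 5) = 8 + (5 + q) = 13 + q)
(X(142, 148) + 26164)*(-49745 + k(-38, 204)) = (-763/206 + 26164)*(-49745 + (13 - 38)) = 5389021*(-49745 - 25)/206 = (5389021/206)*(-49770) = -134105787585/103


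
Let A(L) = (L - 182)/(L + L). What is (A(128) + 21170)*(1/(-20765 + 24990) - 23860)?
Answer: -21012624340059/41600 ≈ -5.0511e+8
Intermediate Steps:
A(L) = (-182 + L)/(2*L) (A(L) = (-182 + L)/((2*L)) = (-182 + L)*(1/(2*L)) = (-182 + L)/(2*L))
(A(128) + 21170)*(1/(-20765 + 24990) - 23860) = ((1/2)*(-182 + 128)/128 + 21170)*(1/(-20765 + 24990) - 23860) = ((1/2)*(1/128)*(-54) + 21170)*(1/4225 - 23860) = (-27/128 + 21170)*(1/4225 - 23860) = (2709733/128)*(-100808499/4225) = -21012624340059/41600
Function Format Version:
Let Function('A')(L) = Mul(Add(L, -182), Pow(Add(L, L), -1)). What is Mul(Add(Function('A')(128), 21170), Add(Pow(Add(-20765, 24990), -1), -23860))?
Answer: Rational(-21012624340059, 41600) ≈ -5.0511e+8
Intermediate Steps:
Function('A')(L) = Mul(Rational(1, 2), Pow(L, -1), Add(-182, L)) (Function('A')(L) = Mul(Add(-182, L), Pow(Mul(2, L), -1)) = Mul(Add(-182, L), Mul(Rational(1, 2), Pow(L, -1))) = Mul(Rational(1, 2), Pow(L, -1), Add(-182, L)))
Mul(Add(Function('A')(128), 21170), Add(Pow(Add(-20765, 24990), -1), -23860)) = Mul(Add(Mul(Rational(1, 2), Pow(128, -1), Add(-182, 128)), 21170), Add(Pow(Add(-20765, 24990), -1), -23860)) = Mul(Add(Mul(Rational(1, 2), Rational(1, 128), -54), 21170), Add(Pow(4225, -1), -23860)) = Mul(Add(Rational(-27, 128), 21170), Add(Rational(1, 4225), -23860)) = Mul(Rational(2709733, 128), Rational(-100808499, 4225)) = Rational(-21012624340059, 41600)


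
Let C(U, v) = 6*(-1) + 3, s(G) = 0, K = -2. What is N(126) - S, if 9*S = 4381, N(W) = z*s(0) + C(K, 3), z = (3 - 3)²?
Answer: -4408/9 ≈ -489.78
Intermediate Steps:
z = 0 (z = 0² = 0)
C(U, v) = -3 (C(U, v) = -6 + 3 = -3)
N(W) = -3 (N(W) = 0*0 - 3 = 0 - 3 = -3)
S = 4381/9 (S = (⅑)*4381 = 4381/9 ≈ 486.78)
N(126) - S = -3 - 1*4381/9 = -3 - 4381/9 = -4408/9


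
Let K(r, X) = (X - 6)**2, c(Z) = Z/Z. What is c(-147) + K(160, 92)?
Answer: 7397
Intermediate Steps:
c(Z) = 1
K(r, X) = (-6 + X)**2
c(-147) + K(160, 92) = 1 + (-6 + 92)**2 = 1 + 86**2 = 1 + 7396 = 7397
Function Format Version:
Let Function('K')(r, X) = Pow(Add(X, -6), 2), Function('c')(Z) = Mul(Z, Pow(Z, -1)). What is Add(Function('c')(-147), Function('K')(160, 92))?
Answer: 7397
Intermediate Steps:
Function('c')(Z) = 1
Function('K')(r, X) = Pow(Add(-6, X), 2)
Add(Function('c')(-147), Function('K')(160, 92)) = Add(1, Pow(Add(-6, 92), 2)) = Add(1, Pow(86, 2)) = Add(1, 7396) = 7397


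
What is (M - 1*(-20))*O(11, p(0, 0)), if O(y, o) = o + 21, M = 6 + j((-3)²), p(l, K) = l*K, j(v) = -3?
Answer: 483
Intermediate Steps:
p(l, K) = K*l
M = 3 (M = 6 - 3 = 3)
O(y, o) = 21 + o
(M - 1*(-20))*O(11, p(0, 0)) = (3 - 1*(-20))*(21 + 0*0) = (3 + 20)*(21 + 0) = 23*21 = 483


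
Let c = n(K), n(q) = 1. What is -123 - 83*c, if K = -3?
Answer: -206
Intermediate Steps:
c = 1
-123 - 83*c = -123 - 83*1 = -123 - 83 = -206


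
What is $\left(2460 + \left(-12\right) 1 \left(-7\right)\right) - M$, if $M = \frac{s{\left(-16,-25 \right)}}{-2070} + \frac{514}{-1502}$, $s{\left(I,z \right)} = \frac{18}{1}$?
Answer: $\frac{219742866}{86365} \approx 2544.4$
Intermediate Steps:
$s{\left(I,z \right)} = 18$ ($s{\left(I,z \right)} = 18 \cdot 1 = 18$)
$M = - \frac{30306}{86365}$ ($M = \frac{18}{-2070} + \frac{514}{-1502} = 18 \left(- \frac{1}{2070}\right) + 514 \left(- \frac{1}{1502}\right) = - \frac{1}{115} - \frac{257}{751} = - \frac{30306}{86365} \approx -0.35091$)
$\left(2460 + \left(-12\right) 1 \left(-7\right)\right) - M = \left(2460 + \left(-12\right) 1 \left(-7\right)\right) - - \frac{30306}{86365} = \left(2460 - -84\right) + \frac{30306}{86365} = \left(2460 + 84\right) + \frac{30306}{86365} = 2544 + \frac{30306}{86365} = \frac{219742866}{86365}$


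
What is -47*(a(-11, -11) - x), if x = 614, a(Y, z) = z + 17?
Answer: 28576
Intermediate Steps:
a(Y, z) = 17 + z
-47*(a(-11, -11) - x) = -47*((17 - 11) - 1*614) = -47*(6 - 614) = -47*(-608) = 28576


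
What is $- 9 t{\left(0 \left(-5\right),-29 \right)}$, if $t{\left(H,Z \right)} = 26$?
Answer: $-234$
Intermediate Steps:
$- 9 t{\left(0 \left(-5\right),-29 \right)} = \left(-9\right) 26 = -234$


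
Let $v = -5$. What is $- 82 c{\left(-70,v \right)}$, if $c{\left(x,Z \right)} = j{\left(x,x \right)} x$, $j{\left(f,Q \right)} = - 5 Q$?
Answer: $2009000$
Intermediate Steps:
$c{\left(x,Z \right)} = - 5 x^{2}$ ($c{\left(x,Z \right)} = - 5 x x = - 5 x^{2}$)
$- 82 c{\left(-70,v \right)} = - 82 \left(- 5 \left(-70\right)^{2}\right) = - 82 \left(\left(-5\right) 4900\right) = \left(-82\right) \left(-24500\right) = 2009000$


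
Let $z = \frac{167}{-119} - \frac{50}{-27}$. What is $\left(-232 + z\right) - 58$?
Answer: $- \frac{930329}{3213} \approx -289.55$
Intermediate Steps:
$z = \frac{1441}{3213}$ ($z = 167 \left(- \frac{1}{119}\right) - - \frac{50}{27} = - \frac{167}{119} + \frac{50}{27} = \frac{1441}{3213} \approx 0.44849$)
$\left(-232 + z\right) - 58 = \left(-232 + \frac{1441}{3213}\right) - 58 = - \frac{743975}{3213} - 58 = - \frac{930329}{3213}$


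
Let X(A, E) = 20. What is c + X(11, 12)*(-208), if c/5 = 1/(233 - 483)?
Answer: -208001/50 ≈ -4160.0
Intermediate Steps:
c = -1/50 (c = 5/(233 - 483) = 5/(-250) = 5*(-1/250) = -1/50 ≈ -0.020000)
c + X(11, 12)*(-208) = -1/50 + 20*(-208) = -1/50 - 4160 = -208001/50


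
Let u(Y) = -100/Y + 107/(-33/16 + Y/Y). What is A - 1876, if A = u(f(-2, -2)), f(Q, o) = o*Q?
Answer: -34029/17 ≈ -2001.7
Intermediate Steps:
f(Q, o) = Q*o
u(Y) = -1712/17 - 100/Y (u(Y) = -100/Y + 107/(-33*1/16 + 1) = -100/Y + 107/(-33/16 + 1) = -100/Y + 107/(-17/16) = -100/Y + 107*(-16/17) = -100/Y - 1712/17 = -1712/17 - 100/Y)
A = -2137/17 (A = -1712/17 - 100/((-2*(-2))) = -1712/17 - 100/4 = -1712/17 - 100*1/4 = -1712/17 - 25 = -2137/17 ≈ -125.71)
A - 1876 = -2137/17 - 1876 = -34029/17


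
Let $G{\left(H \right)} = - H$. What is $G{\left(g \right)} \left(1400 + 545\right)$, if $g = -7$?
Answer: $13615$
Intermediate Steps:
$G{\left(g \right)} \left(1400 + 545\right) = \left(-1\right) \left(-7\right) \left(1400 + 545\right) = 7 \cdot 1945 = 13615$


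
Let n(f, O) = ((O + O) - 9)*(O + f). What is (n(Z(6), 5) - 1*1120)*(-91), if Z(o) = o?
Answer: 100919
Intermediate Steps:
n(f, O) = (-9 + 2*O)*(O + f) (n(f, O) = (2*O - 9)*(O + f) = (-9 + 2*O)*(O + f))
(n(Z(6), 5) - 1*1120)*(-91) = ((-9*5 - 9*6 + 2*5**2 + 2*5*6) - 1*1120)*(-91) = ((-45 - 54 + 2*25 + 60) - 1120)*(-91) = ((-45 - 54 + 50 + 60) - 1120)*(-91) = (11 - 1120)*(-91) = -1109*(-91) = 100919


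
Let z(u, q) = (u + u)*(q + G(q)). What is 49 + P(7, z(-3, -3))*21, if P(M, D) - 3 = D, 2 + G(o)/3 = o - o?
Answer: 1246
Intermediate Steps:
G(o) = -6 (G(o) = -6 + 3*(o - o) = -6 + 3*0 = -6 + 0 = -6)
z(u, q) = 2*u*(-6 + q) (z(u, q) = (u + u)*(q - 6) = (2*u)*(-6 + q) = 2*u*(-6 + q))
P(M, D) = 3 + D
49 + P(7, z(-3, -3))*21 = 49 + (3 + 2*(-3)*(-6 - 3))*21 = 49 + (3 + 2*(-3)*(-9))*21 = 49 + (3 + 54)*21 = 49 + 57*21 = 49 + 1197 = 1246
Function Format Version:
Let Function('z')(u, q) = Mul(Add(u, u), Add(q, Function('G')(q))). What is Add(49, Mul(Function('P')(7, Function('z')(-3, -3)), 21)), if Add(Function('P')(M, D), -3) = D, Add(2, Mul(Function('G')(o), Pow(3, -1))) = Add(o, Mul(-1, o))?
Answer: 1246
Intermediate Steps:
Function('G')(o) = -6 (Function('G')(o) = Add(-6, Mul(3, Add(o, Mul(-1, o)))) = Add(-6, Mul(3, 0)) = Add(-6, 0) = -6)
Function('z')(u, q) = Mul(2, u, Add(-6, q)) (Function('z')(u, q) = Mul(Add(u, u), Add(q, -6)) = Mul(Mul(2, u), Add(-6, q)) = Mul(2, u, Add(-6, q)))
Function('P')(M, D) = Add(3, D)
Add(49, Mul(Function('P')(7, Function('z')(-3, -3)), 21)) = Add(49, Mul(Add(3, Mul(2, -3, Add(-6, -3))), 21)) = Add(49, Mul(Add(3, Mul(2, -3, -9)), 21)) = Add(49, Mul(Add(3, 54), 21)) = Add(49, Mul(57, 21)) = Add(49, 1197) = 1246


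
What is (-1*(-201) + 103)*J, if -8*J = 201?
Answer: -7638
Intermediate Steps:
J = -201/8 (J = -⅛*201 = -201/8 ≈ -25.125)
(-1*(-201) + 103)*J = (-1*(-201) + 103)*(-201/8) = (201 + 103)*(-201/8) = 304*(-201/8) = -7638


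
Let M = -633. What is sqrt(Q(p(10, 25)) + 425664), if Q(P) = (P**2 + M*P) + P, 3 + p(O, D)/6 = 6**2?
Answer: 6*sqrt(9437) ≈ 582.87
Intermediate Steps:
p(O, D) = 198 (p(O, D) = -18 + 6*6**2 = -18 + 6*36 = -18 + 216 = 198)
Q(P) = P**2 - 632*P (Q(P) = (P**2 - 633*P) + P = P**2 - 632*P)
sqrt(Q(p(10, 25)) + 425664) = sqrt(198*(-632 + 198) + 425664) = sqrt(198*(-434) + 425664) = sqrt(-85932 + 425664) = sqrt(339732) = 6*sqrt(9437)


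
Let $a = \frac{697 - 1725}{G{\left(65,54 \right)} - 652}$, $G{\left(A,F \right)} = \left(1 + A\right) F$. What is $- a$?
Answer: $\frac{257}{728} \approx 0.35302$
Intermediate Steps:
$G{\left(A,F \right)} = F \left(1 + A\right)$
$a = - \frac{257}{728}$ ($a = \frac{697 - 1725}{54 \left(1 + 65\right) - 652} = - \frac{1028}{54 \cdot 66 - 652} = - \frac{1028}{3564 - 652} = - \frac{1028}{2912} = \left(-1028\right) \frac{1}{2912} = - \frac{257}{728} \approx -0.35302$)
$- a = \left(-1\right) \left(- \frac{257}{728}\right) = \frac{257}{728}$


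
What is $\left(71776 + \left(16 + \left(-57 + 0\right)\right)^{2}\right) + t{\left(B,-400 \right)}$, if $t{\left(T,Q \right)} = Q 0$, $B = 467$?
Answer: $73457$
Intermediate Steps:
$t{\left(T,Q \right)} = 0$
$\left(71776 + \left(16 + \left(-57 + 0\right)\right)^{2}\right) + t{\left(B,-400 \right)} = \left(71776 + \left(16 + \left(-57 + 0\right)\right)^{2}\right) + 0 = \left(71776 + \left(16 - 57\right)^{2}\right) + 0 = \left(71776 + \left(-41\right)^{2}\right) + 0 = \left(71776 + 1681\right) + 0 = 73457 + 0 = 73457$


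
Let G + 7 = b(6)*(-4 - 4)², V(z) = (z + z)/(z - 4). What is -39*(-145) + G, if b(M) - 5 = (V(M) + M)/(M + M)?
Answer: 6032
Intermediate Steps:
V(z) = 2*z/(-4 + z) (V(z) = (2*z)/(-4 + z) = 2*z/(-4 + z))
b(M) = 5 + (M + 2*M/(-4 + M))/(2*M) (b(M) = 5 + (2*M/(-4 + M) + M)/(M + M) = 5 + (M + 2*M/(-4 + M))/((2*M)) = 5 + (M + 2*M/(-4 + M))*(1/(2*M)) = 5 + (M + 2*M/(-4 + M))/(2*M))
G = 377 (G = -7 + ((-42 + 11*6)/(2*(-4 + 6)))*(-4 - 4)² = -7 + ((½)*(-42 + 66)/2)*(-8)² = -7 + ((½)*(½)*24)*64 = -7 + 6*64 = -7 + 384 = 377)
-39*(-145) + G = -39*(-145) + 377 = 5655 + 377 = 6032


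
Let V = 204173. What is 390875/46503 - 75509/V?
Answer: 76294726348/9494657019 ≈ 8.0355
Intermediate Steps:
390875/46503 - 75509/V = 390875/46503 - 75509/204173 = 76294726348/9494657019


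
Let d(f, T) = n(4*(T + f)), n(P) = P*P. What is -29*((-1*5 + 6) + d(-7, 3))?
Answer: -7453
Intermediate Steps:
n(P) = P**2
d(f, T) = (4*T + 4*f)**2 (d(f, T) = (4*(T + f))**2 = (4*T + 4*f)**2)
-29*((-1*5 + 6) + d(-7, 3)) = -29*((-1*5 + 6) + 16*(3 - 7)**2) = -29*((-5 + 6) + 16*(-4)**2) = -29*(1 + 16*16) = -29*(1 + 256) = -29*257 = -7453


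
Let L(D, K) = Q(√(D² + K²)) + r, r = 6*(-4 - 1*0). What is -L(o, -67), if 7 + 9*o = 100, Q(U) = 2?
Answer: 22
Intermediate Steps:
o = 31/3 (o = -7/9 + (⅑)*100 = -7/9 + 100/9 = 31/3 ≈ 10.333)
r = -24 (r = 6*(-4 + 0) = 6*(-4) = -24)
L(D, K) = -22 (L(D, K) = 2 - 24 = -22)
-L(o, -67) = -1*(-22) = 22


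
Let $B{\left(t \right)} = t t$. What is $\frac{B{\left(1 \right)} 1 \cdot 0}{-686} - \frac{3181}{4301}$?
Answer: $- \frac{3181}{4301} \approx -0.7396$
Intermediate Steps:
$B{\left(t \right)} = t^{2}$
$\frac{B{\left(1 \right)} 1 \cdot 0}{-686} - \frac{3181}{4301} = \frac{1^{2} \cdot 1 \cdot 0}{-686} - \frac{3181}{4301} = 1 \cdot 1 \cdot 0 \left(- \frac{1}{686}\right) - \frac{3181}{4301} = 1 \cdot 0 \left(- \frac{1}{686}\right) - \frac{3181}{4301} = 0 \left(- \frac{1}{686}\right) - \frac{3181}{4301} = 0 - \frac{3181}{4301} = - \frac{3181}{4301}$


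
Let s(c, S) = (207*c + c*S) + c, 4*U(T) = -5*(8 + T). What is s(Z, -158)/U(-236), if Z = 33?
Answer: 110/19 ≈ 5.7895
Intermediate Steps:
U(T) = -10 - 5*T/4 (U(T) = (-5*(8 + T))/4 = (-40 - 5*T)/4 = -10 - 5*T/4)
s(c, S) = 208*c + S*c (s(c, S) = (207*c + S*c) + c = 208*c + S*c)
s(Z, -158)/U(-236) = (33*(208 - 158))/(-10 - 5/4*(-236)) = (33*50)/(-10 + 295) = 1650/285 = 1650*(1/285) = 110/19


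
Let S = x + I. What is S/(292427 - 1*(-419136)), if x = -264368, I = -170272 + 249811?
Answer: -184829/711563 ≈ -0.25975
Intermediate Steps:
I = 79539
S = -184829 (S = -264368 + 79539 = -184829)
S/(292427 - 1*(-419136)) = -184829/(292427 - 1*(-419136)) = -184829/(292427 + 419136) = -184829/711563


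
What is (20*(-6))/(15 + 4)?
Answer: -120/19 ≈ -6.3158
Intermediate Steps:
(20*(-6))/(15 + 4) = -120/19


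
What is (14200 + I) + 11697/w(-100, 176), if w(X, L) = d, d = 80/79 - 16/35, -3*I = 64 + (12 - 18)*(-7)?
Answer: 54099133/1536 ≈ 35221.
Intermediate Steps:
I = -106/3 (I = -(64 + (12 - 18)*(-7))/3 = -(64 - 6*(-7))/3 = -(64 + 42)/3 = -1/3*106 = -106/3 ≈ -35.333)
d = 1536/2765 (d = 80*(1/79) - 16*1/35 = 80/79 - 16/35 = 1536/2765 ≈ 0.55552)
w(X, L) = 1536/2765
(14200 + I) + 11697/w(-100, 176) = (14200 - 106/3) + 11697/(1536/2765) = 42494/3 + 11697*(2765/1536) = 42494/3 + 10780735/512 = 54099133/1536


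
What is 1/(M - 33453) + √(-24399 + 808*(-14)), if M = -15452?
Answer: -1/48905 + I*√35711 ≈ -2.0448e-5 + 188.97*I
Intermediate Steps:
1/(M - 33453) + √(-24399 + 808*(-14)) = 1/(-15452 - 33453) + √(-24399 + 808*(-14)) = 1/(-48905) + √(-24399 - 11312) = -1/48905 + √(-35711) = -1/48905 + I*√35711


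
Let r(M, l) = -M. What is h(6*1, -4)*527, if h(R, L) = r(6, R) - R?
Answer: -6324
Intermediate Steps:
h(R, L) = -6 - R (h(R, L) = -1*6 - R = -6 - R)
h(6*1, -4)*527 = (-6 - 6)*527 = -12*527 = -6324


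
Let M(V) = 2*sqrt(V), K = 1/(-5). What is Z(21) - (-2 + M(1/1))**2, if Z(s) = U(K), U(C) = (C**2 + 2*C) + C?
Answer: -14/25 ≈ -0.56000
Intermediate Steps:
K = -1/5 ≈ -0.20000
U(C) = C**2 + 3*C
Z(s) = -14/25 (Z(s) = -(3 - 1/5)/5 = -1/5*14/5 = -14/25)
Z(21) - (-2 + M(1/1))**2 = -14/25 - (-2 + 2*sqrt(1/1))**2 = -14/25 - (-2 + 2*sqrt(1))**2 = -14/25 - (-2 + 2*1)**2 = -14/25 - (-2 + 2)**2 = -14/25 - 1*0**2 = -14/25 - 1*0 = -14/25 + 0 = -14/25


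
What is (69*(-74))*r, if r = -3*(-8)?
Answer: -122544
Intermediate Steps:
r = 24
(69*(-74))*r = (69*(-74))*24 = -5106*24 = -122544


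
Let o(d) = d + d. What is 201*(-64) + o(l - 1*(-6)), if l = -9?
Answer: -12870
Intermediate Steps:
o(d) = 2*d
201*(-64) + o(l - 1*(-6)) = 201*(-64) + 2*(-9 - 1*(-6)) = -12864 + 2*(-9 + 6) = -12864 + 2*(-3) = -12864 - 6 = -12870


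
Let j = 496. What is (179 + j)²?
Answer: 455625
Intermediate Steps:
(179 + j)² = (179 + 496)² = 675² = 455625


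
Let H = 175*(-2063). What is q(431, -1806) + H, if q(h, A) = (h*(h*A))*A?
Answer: 605884403971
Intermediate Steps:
H = -361025
q(h, A) = A²*h² (q(h, A) = (h*(A*h))*A = (A*h²)*A = A²*h²)
q(431, -1806) + H = (-1806)²*431² - 361025 = 3261636*185761 - 361025 = 605884764996 - 361025 = 605884403971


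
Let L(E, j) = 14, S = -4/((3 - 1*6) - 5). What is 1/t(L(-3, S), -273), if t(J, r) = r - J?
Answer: -1/287 ≈ -0.0034843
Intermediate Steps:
S = ½ (S = -4/((3 - 6) - 5) = -4/(-3 - 5) = -4/(-8) = -4*(-⅛) = ½ ≈ 0.50000)
1/t(L(-3, S), -273) = 1/(-273 - 1*14) = 1/(-273 - 14) = 1/(-287) = -1/287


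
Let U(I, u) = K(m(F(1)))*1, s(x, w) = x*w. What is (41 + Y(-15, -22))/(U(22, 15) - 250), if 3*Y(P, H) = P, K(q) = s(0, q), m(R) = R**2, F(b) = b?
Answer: -18/125 ≈ -0.14400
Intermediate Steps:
s(x, w) = w*x
K(q) = 0 (K(q) = q*0 = 0)
Y(P, H) = P/3
U(I, u) = 0 (U(I, u) = 0*1 = 0)
(41 + Y(-15, -22))/(U(22, 15) - 250) = (41 + (1/3)*(-15))/(0 - 250) = (41 - 5)/(-250) = 36*(-1/250) = -18/125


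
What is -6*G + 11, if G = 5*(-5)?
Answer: 161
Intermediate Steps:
G = -25
-6*G + 11 = -6*(-25) + 11 = 150 + 11 = 161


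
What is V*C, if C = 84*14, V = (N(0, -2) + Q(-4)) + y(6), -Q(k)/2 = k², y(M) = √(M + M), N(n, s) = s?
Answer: -39984 + 2352*√3 ≈ -35910.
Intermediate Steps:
y(M) = √2*√M (y(M) = √(2*M) = √2*√M)
Q(k) = -2*k²
V = -34 + 2*√3 (V = (-2 - 2*(-4)²) + √2*√6 = (-2 - 2*16) + 2*√3 = (-2 - 32) + 2*√3 = -34 + 2*√3 ≈ -30.536)
C = 1176
V*C = (-34 + 2*√3)*1176 = -39984 + 2352*√3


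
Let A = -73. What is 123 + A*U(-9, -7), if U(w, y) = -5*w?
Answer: -3162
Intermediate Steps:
123 + A*U(-9, -7) = 123 - (-365)*(-9) = 123 - 73*45 = 123 - 3285 = -3162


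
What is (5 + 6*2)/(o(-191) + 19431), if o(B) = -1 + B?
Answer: 17/19239 ≈ 0.00088362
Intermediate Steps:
(5 + 6*2)/(o(-191) + 19431) = (5 + 6*2)/((-1 - 191) + 19431) = (5 + 12)/(-192 + 19431) = 17/19239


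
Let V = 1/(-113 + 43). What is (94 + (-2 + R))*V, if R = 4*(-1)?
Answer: -44/35 ≈ -1.2571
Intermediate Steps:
R = -4
V = -1/70 (V = 1/(-70) = -1/70 ≈ -0.014286)
(94 + (-2 + R))*V = (94 + (-2 - 4))*(-1/70) = (94 - 6)*(-1/70) = 88*(-1/70) = -44/35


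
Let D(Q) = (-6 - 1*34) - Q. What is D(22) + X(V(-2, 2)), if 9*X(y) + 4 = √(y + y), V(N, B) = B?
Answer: -560/9 ≈ -62.222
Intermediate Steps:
D(Q) = -40 - Q (D(Q) = (-6 - 34) - Q = -40 - Q)
X(y) = -4/9 + √2*√y/9 (X(y) = -4/9 + √(y + y)/9 = -4/9 + √(2*y)/9 = -4/9 + (√2*√y)/9 = -4/9 + √2*√y/9)
D(22) + X(V(-2, 2)) = (-40 - 1*22) + (-4/9 + √2*√2/9) = (-40 - 22) + (-4/9 + 2/9) = -62 - 2/9 = -560/9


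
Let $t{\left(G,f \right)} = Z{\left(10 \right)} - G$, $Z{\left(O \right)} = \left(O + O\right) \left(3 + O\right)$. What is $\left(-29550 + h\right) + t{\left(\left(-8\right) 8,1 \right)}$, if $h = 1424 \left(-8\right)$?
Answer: $-40618$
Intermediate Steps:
$Z{\left(O \right)} = 2 O \left(3 + O\right)$
$t{\left(G,f \right)} = 260 - G$ ($t{\left(G,f \right)} = 2 \cdot 10 \left(3 + 10\right) - G = 2 \cdot 10 \cdot 13 - G = 260 - G$)
$h = -11392$
$\left(-29550 + h\right) + t{\left(\left(-8\right) 8,1 \right)} = \left(-29550 - 11392\right) + \left(260 - \left(-8\right) 8\right) = -40942 + \left(260 - -64\right) = -40942 + \left(260 + 64\right) = -40942 + 324 = -40618$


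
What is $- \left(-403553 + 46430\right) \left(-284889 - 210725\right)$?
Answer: $-176995158522$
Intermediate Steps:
$- \left(-403553 + 46430\right) \left(-284889 - 210725\right) = - \left(-357123\right) \left(-495614\right) = \left(-1\right) 176995158522 = -176995158522$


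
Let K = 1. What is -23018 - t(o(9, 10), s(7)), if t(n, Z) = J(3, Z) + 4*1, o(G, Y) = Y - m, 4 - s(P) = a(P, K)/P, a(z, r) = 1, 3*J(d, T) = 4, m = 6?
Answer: -69070/3 ≈ -23023.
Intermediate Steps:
J(d, T) = 4/3 (J(d, T) = (⅓)*4 = 4/3)
s(P) = 4 - 1/P
o(G, Y) = -6 + Y (o(G, Y) = Y - 1*6 = Y - 6 = -6 + Y)
t(n, Z) = 16/3 (t(n, Z) = 4/3 + 4*1 = 4/3 + 4 = 16/3)
-23018 - t(o(9, 10), s(7)) = -23018 - 1*16/3 = -23018 - 16/3 = -69070/3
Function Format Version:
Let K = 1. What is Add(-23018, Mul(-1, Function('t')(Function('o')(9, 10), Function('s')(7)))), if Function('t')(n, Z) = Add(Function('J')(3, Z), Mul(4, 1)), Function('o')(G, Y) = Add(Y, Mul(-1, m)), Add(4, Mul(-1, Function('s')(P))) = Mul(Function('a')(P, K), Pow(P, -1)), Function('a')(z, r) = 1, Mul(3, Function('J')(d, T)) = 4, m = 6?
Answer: Rational(-69070, 3) ≈ -23023.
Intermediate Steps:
Function('J')(d, T) = Rational(4, 3) (Function('J')(d, T) = Mul(Rational(1, 3), 4) = Rational(4, 3))
Function('s')(P) = Add(4, Mul(-1, Pow(P, -1))) (Function('s')(P) = Add(4, Mul(-1, Mul(1, Pow(P, -1)))) = Add(4, Mul(-1, Pow(P, -1))))
Function('o')(G, Y) = Add(-6, Y) (Function('o')(G, Y) = Add(Y, Mul(-1, 6)) = Add(Y, -6) = Add(-6, Y))
Function('t')(n, Z) = Rational(16, 3) (Function('t')(n, Z) = Add(Rational(4, 3), Mul(4, 1)) = Add(Rational(4, 3), 4) = Rational(16, 3))
Add(-23018, Mul(-1, Function('t')(Function('o')(9, 10), Function('s')(7)))) = Add(-23018, Mul(-1, Rational(16, 3))) = Add(-23018, Rational(-16, 3)) = Rational(-69070, 3)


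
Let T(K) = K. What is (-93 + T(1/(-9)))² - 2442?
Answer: 504442/81 ≈ 6227.7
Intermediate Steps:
(-93 + T(1/(-9)))² - 2442 = (-93 + 1/(-9))² - 2442 = (-93 + 1*(-⅑))² - 2442 = (-93 - ⅑)² - 2442 = (-838/9)² - 2442 = 702244/81 - 2442 = 504442/81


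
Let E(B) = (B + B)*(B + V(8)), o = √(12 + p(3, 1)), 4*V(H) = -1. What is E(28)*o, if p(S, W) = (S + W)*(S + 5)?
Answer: 3108*√11 ≈ 10308.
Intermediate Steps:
V(H) = -¼ (V(H) = (¼)*(-1) = -¼)
p(S, W) = (5 + S)*(S + W) (p(S, W) = (S + W)*(5 + S) = (5 + S)*(S + W))
o = 2*√11 (o = √(12 + (3² + 5*3 + 5*1 + 3*1)) = √(12 + (9 + 15 + 5 + 3)) = √(12 + 32) = √44 = 2*√11 ≈ 6.6332)
E(B) = 2*B*(-¼ + B) (E(B) = (B + B)*(B - ¼) = (2*B)*(-¼ + B) = 2*B*(-¼ + B))
E(28)*o = ((½)*28*(-1 + 4*28))*(2*√11) = ((½)*28*(-1 + 112))*(2*√11) = ((½)*28*111)*(2*√11) = 1554*(2*√11) = 3108*√11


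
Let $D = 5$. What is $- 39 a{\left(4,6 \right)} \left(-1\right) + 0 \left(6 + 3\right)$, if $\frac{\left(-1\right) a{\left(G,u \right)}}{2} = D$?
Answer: $-390$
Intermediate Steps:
$a{\left(G,u \right)} = -10$ ($a{\left(G,u \right)} = \left(-2\right) 5 = -10$)
$- 39 a{\left(4,6 \right)} \left(-1\right) + 0 \left(6 + 3\right) = - 39 \left(\left(-10\right) \left(-1\right)\right) + 0 \left(6 + 3\right) = \left(-39\right) 10 + 0 \cdot 9 = -390 + 0 = -390$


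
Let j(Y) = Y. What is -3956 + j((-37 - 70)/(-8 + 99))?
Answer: -360103/91 ≈ -3957.2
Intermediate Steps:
-3956 + j((-37 - 70)/(-8 + 99)) = -3956 + (-37 - 70)/(-8 + 99) = -3956 - 107/91 = -360103/91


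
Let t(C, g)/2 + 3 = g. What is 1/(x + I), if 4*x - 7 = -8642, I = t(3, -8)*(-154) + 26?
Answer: 4/5021 ≈ 0.00079665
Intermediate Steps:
t(C, g) = -6 + 2*g
I = 3414 (I = (-6 + 2*(-8))*(-154) + 26 = (-6 - 16)*(-154) + 26 = -22*(-154) + 26 = 3388 + 26 = 3414)
x = -8635/4 (x = 7/4 + (¼)*(-8642) = 7/4 - 4321/2 = -8635/4 ≈ -2158.8)
1/(x + I) = 1/(-8635/4 + 3414) = 1/(5021/4) = 4/5021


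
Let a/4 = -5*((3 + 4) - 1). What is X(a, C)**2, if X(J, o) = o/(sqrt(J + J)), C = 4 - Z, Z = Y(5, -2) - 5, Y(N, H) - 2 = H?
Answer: -27/80 ≈ -0.33750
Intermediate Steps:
Y(N, H) = 2 + H
a = -120 (a = 4*(-5*((3 + 4) - 1)) = 4*(-5*(7 - 1)) = 4*(-5*6) = 4*(-30) = -120)
Z = -5 (Z = (2 - 2) - 5 = 0 - 5 = -5)
C = 9 (C = 4 - 1*(-5) = 4 + 5 = 9)
X(J, o) = o*sqrt(2)/(2*sqrt(J)) (X(J, o) = o/(sqrt(2*J)) = o/((sqrt(2)*sqrt(J))) = o*(sqrt(2)/(2*sqrt(J))) = o*sqrt(2)/(2*sqrt(J)))
X(a, C)**2 = ((1/2)*9*sqrt(2)/sqrt(-120))**2 = ((1/2)*9*sqrt(2)*(-I*sqrt(30)/60))**2 = (-3*I*sqrt(15)/20)**2 = -27/80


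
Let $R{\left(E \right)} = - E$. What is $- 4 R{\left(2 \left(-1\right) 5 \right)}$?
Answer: $-40$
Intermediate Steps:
$- 4 R{\left(2 \left(-1\right) 5 \right)} = - 4 \left(- 2 \left(-1\right) 5\right) = - 4 \left(- \left(-2\right) 5\right) = - 4 \left(\left(-1\right) \left(-10\right)\right) = \left(-4\right) 10 = -40$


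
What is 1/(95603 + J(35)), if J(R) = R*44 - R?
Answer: 1/97108 ≈ 1.0298e-5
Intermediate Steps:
J(R) = 43*R (J(R) = 44*R - R = 43*R)
1/(95603 + J(35)) = 1/(95603 + 43*35) = 1/(95603 + 1505) = 1/97108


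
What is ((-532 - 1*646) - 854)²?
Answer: 4129024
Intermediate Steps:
((-532 - 1*646) - 854)² = ((-532 - 646) - 854)² = (-1178 - 854)² = (-2032)² = 4129024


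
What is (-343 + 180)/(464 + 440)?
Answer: -163/904 ≈ -0.18031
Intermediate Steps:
(-343 + 180)/(464 + 440) = -163/904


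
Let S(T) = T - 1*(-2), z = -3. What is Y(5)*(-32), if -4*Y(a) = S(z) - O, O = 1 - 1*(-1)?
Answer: -24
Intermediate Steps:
S(T) = 2 + T (S(T) = T + 2 = 2 + T)
O = 2 (O = 1 + 1 = 2)
Y(a) = ¾ (Y(a) = -((2 - 3) - 1*2)/4 = -(-1 - 2)/4 = -¼*(-3) = ¾)
Y(5)*(-32) = (¾)*(-32) = -24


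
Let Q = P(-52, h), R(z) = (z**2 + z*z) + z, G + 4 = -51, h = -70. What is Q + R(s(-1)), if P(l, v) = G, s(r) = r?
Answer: -54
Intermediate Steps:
G = -55 (G = -4 - 51 = -55)
R(z) = z + 2*z**2 (R(z) = (z**2 + z**2) + z = 2*z**2 + z = z + 2*z**2)
P(l, v) = -55
Q = -55
Q + R(s(-1)) = -55 - (1 + 2*(-1)) = -55 - (1 - 2) = -55 - 1*(-1) = -55 + 1 = -54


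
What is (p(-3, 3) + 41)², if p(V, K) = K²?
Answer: 2500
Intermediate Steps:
(p(-3, 3) + 41)² = (3² + 41)² = (9 + 41)² = 50² = 2500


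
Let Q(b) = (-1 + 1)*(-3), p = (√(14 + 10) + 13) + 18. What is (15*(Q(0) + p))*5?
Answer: 2325 + 150*√6 ≈ 2692.4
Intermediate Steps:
p = 31 + 2*√6 (p = (√24 + 13) + 18 = (2*√6 + 13) + 18 = (13 + 2*√6) + 18 = 31 + 2*√6 ≈ 35.899)
Q(b) = 0 (Q(b) = 0*(-3) = 0)
(15*(Q(0) + p))*5 = (15*(0 + (31 + 2*√6)))*5 = (15*(31 + 2*√6))*5 = (465 + 30*√6)*5 = 2325 + 150*√6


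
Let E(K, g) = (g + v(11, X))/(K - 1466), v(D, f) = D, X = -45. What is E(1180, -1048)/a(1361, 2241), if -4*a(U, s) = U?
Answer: -2074/194623 ≈ -0.010657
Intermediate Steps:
a(U, s) = -U/4
E(K, g) = (11 + g)/(-1466 + K) (E(K, g) = (g + 11)/(K - 1466) = (11 + g)/(-1466 + K))
E(1180, -1048)/a(1361, 2241) = ((11 - 1048)/(-1466 + 1180))/((-¼*1361)) = (-1037/(-286))/(-1361/4) = -1/286*(-1037)*(-4/1361) = (1037/286)*(-4/1361) = -2074/194623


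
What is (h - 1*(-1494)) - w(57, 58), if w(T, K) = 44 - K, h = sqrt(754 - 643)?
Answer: 1508 + sqrt(111) ≈ 1518.5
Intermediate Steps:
h = sqrt(111) ≈ 10.536
(h - 1*(-1494)) - w(57, 58) = (sqrt(111) - 1*(-1494)) - (44 - 1*58) = (sqrt(111) + 1494) - (44 - 58) = (1494 + sqrt(111)) - 1*(-14) = (1494 + sqrt(111)) + 14 = 1508 + sqrt(111)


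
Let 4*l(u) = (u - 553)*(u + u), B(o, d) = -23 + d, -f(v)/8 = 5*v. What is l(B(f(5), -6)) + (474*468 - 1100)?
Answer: 229171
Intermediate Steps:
f(v) = -40*v
l(u) = u*(-553 + u)/2 (l(u) = ((u - 553)*(u + u))/4 = ((-553 + u)*(2*u))/4 = (2*u*(-553 + u))/4 = u*(-553 + u)/2)
l(B(f(5), -6)) + (474*468 - 1100) = (-23 - 6)*(-553 + (-23 - 6))/2 + (474*468 - 1100) = (½)*(-29)*(-553 - 29) + (221832 - 1100) = (½)*(-29)*(-582) + 220732 = 8439 + 220732 = 229171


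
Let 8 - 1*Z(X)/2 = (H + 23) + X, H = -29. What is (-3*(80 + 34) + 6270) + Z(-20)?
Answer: 5996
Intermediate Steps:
Z(X) = 28 - 2*X (Z(X) = 16 - 2*((-29 + 23) + X) = 16 - 2*(-6 + X) = 16 + (12 - 2*X) = 28 - 2*X)
(-3*(80 + 34) + 6270) + Z(-20) = (-3*(80 + 34) + 6270) + (28 - 2*(-20)) = (-3*114 + 6270) + (28 + 40) = (-342 + 6270) + 68 = 5928 + 68 = 5996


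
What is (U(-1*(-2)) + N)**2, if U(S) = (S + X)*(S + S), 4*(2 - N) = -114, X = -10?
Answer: 9/4 ≈ 2.2500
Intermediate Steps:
N = 61/2 (N = 2 - 1/4*(-114) = 2 + 57/2 = 61/2 ≈ 30.500)
U(S) = 2*S*(-10 + S) (U(S) = (S - 10)*(S + S) = (-10 + S)*(2*S) = 2*S*(-10 + S))
(U(-1*(-2)) + N)**2 = (2*(-1*(-2))*(-10 - 1*(-2)) + 61/2)**2 = (2*2*(-10 + 2) + 61/2)**2 = (2*2*(-8) + 61/2)**2 = (-32 + 61/2)**2 = (-3/2)**2 = 9/4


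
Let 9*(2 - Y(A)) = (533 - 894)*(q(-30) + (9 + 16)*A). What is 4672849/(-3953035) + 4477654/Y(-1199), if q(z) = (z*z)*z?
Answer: -255413864118503/81305853899495 ≈ -3.1414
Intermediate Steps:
q(z) = z³ (q(z) = z²*z = z³)
Y(A) = -1082998 + 9025*A/9 (Y(A) = 2 - (533 - 894)*((-30)³ + (9 + 16)*A)/9 = 2 - (-361)*(-27000 + 25*A)/9 = 2 - (9747000 - 9025*A)/9 = 2 + (-1083000 + 9025*A/9) = -1082998 + 9025*A/9)
4672849/(-3953035) + 4477654/Y(-1199) = 4672849/(-3953035) + 4477654/(-1082998 + (9025/9)*(-1199)) = 4672849*(-1/3953035) + 4477654/(-1082998 - 10820975/9) = -4672849/3953035 + 4477654/(-20567957/9) = -4672849/3953035 + 4477654*(-9/20567957) = -4672849/3953035 - 40298886/20567957 = -255413864118503/81305853899495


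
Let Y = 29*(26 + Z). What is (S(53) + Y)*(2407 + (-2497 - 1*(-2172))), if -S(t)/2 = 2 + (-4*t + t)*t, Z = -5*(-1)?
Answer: 36953418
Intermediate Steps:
Z = 5
Y = 899 (Y = 29*(26 + 5) = 29*31 = 899)
S(t) = -4 + 6*t² (S(t) = -2*(2 + (-4*t + t)*t) = -2*(2 + (-3*t)*t) = -2*(2 - 3*t²) = -4 + 6*t²)
(S(53) + Y)*(2407 + (-2497 - 1*(-2172))) = ((-4 + 6*53²) + 899)*(2407 + (-2497 - 1*(-2172))) = ((-4 + 6*2809) + 899)*(2407 + (-2497 + 2172)) = ((-4 + 16854) + 899)*(2407 - 325) = (16850 + 899)*2082 = 17749*2082 = 36953418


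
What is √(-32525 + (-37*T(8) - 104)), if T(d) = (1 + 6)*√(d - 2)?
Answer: √(-32629 - 259*√6) ≈ 182.38*I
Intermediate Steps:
T(d) = 7*√(-2 + d)
√(-32525 + (-37*T(8) - 104)) = √(-32525 + (-259*√(-2 + 8) - 104)) = √(-32525 + (-259*√6 - 104)) = √(-32525 + (-104 - 259*√6)) = √(-32629 - 259*√6)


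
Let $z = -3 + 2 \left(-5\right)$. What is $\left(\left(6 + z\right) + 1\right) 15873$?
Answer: $-95238$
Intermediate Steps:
$z = -13$ ($z = -3 - 10 = -13$)
$\left(\left(6 + z\right) + 1\right) 15873 = \left(\left(6 - 13\right) + 1\right) 15873 = \left(-7 + 1\right) 15873 = \left(-6\right) 15873 = -95238$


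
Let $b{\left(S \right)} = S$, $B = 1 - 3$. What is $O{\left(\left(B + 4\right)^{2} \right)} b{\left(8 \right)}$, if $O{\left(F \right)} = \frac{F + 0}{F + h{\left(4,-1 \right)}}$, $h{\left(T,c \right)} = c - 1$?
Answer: $16$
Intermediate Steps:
$B = -2$
$h{\left(T,c \right)} = -1 + c$ ($h{\left(T,c \right)} = c - 1 = -1 + c$)
$O{\left(F \right)} = \frac{F}{-2 + F}$ ($O{\left(F \right)} = \frac{F + 0}{F - 2} = \frac{F}{F - 2} = \frac{F}{-2 + F}$)
$O{\left(\left(B + 4\right)^{2} \right)} b{\left(8 \right)} = \frac{\left(-2 + 4\right)^{2}}{-2 + \left(-2 + 4\right)^{2}} \cdot 8 = \frac{2^{2}}{-2 + 2^{2}} \cdot 8 = \frac{4}{-2 + 4} \cdot 8 = \frac{4}{2} \cdot 8 = 4 \cdot \frac{1}{2} \cdot 8 = 2 \cdot 8 = 16$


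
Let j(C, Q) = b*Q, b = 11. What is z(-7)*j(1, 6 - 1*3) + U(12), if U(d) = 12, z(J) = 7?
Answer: 243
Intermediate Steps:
j(C, Q) = 11*Q
z(-7)*j(1, 6 - 1*3) + U(12) = 7*(11*(6 - 1*3)) + 12 = 7*(11*(6 - 3)) + 12 = 7*(11*3) + 12 = 7*33 + 12 = 231 + 12 = 243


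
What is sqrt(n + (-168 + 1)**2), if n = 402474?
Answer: sqrt(430363) ≈ 656.02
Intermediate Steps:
sqrt(n + (-168 + 1)**2) = sqrt(402474 + (-168 + 1)**2) = sqrt(402474 + (-167)**2) = sqrt(402474 + 27889) = sqrt(430363)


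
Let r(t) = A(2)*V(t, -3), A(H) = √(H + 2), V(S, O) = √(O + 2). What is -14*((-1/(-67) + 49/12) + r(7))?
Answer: -23065/402 - 28*I ≈ -57.376 - 28.0*I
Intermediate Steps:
V(S, O) = √(2 + O)
A(H) = √(2 + H)
r(t) = 2*I (r(t) = √(2 + 2)*√(2 - 3) = √4*√(-1) = 2*I)
-14*((-1/(-67) + 49/12) + r(7)) = -14*((-1/(-67) + 49/12) + 2*I) = -14*((-1*(-1/67) + 49*(1/12)) + 2*I) = -14*((1/67 + 49/12) + 2*I) = -14*(3295/804 + 2*I) = -23065/402 - 28*I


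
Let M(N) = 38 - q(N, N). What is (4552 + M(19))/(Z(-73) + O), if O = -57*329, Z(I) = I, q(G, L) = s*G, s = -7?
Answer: -4723/18826 ≈ -0.25088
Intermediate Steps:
q(G, L) = -7*G
M(N) = 38 + 7*N (M(N) = 38 - (-7)*N = 38 + 7*N)
O = -18753
(4552 + M(19))/(Z(-73) + O) = (4552 + (38 + 7*19))/(-73 - 18753) = (4552 + (38 + 133))/(-18826) = (4552 + 171)*(-1/18826) = 4723*(-1/18826) = -4723/18826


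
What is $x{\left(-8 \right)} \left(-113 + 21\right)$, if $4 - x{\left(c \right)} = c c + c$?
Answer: $4784$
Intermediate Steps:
$x{\left(c \right)} = 4 - c - c^{2}$ ($x{\left(c \right)} = 4 - \left(c c + c\right) = 4 - \left(c^{2} + c\right) = 4 - \left(c + c^{2}\right) = 4 - c - c^{2}$)
$x{\left(-8 \right)} \left(-113 + 21\right) = \left(4 - -8 - \left(-8\right)^{2}\right) \left(-113 + 21\right) = \left(4 + 8 - 64\right) \left(-92\right) = \left(-52\right) \left(-92\right) = 4784$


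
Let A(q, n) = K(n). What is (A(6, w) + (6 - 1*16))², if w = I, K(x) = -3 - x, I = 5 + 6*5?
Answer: 2304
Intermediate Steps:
I = 35 (I = 5 + 30 = 35)
w = 35
A(q, n) = -3 - n
(A(6, w) + (6 - 1*16))² = ((-3 - 1*35) + (6 - 1*16))² = ((-3 - 35) + (6 - 16))² = (-38 - 10)² = (-48)² = 2304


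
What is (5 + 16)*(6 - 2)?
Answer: 84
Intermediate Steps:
(5 + 16)*(6 - 2) = 21*4 = 84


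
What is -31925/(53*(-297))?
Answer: 31925/15741 ≈ 2.0281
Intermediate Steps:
-31925/(53*(-297)) = -31925/(-15741) = -31925*(-1/15741) = 31925/15741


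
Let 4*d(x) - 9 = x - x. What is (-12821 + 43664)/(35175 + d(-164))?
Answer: 41124/46903 ≈ 0.87679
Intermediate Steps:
d(x) = 9/4 (d(x) = 9/4 + (x - x)/4 = 9/4 + (¼)*0 = 9/4 + 0 = 9/4)
(-12821 + 43664)/(35175 + d(-164)) = (-12821 + 43664)/(35175 + 9/4) = 30843/(140709/4) = 30843*(4/140709) = 41124/46903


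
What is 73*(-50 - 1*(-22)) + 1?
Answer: -2043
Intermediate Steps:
73*(-50 - 1*(-22)) + 1 = 73*(-50 + 22) + 1 = 73*(-28) + 1 = -2044 + 1 = -2043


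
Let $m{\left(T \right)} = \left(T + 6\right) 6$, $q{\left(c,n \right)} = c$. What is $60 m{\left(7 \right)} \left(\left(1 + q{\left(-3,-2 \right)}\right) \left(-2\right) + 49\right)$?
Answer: $248040$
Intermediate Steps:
$m{\left(T \right)} = 36 + 6 T$ ($m{\left(T \right)} = \left(6 + T\right) 6 = 36 + 6 T$)
$60 m{\left(7 \right)} \left(\left(1 + q{\left(-3,-2 \right)}\right) \left(-2\right) + 49\right) = 60 \left(36 + 6 \cdot 7\right) \left(\left(1 - 3\right) \left(-2\right) + 49\right) = 60 \left(36 + 42\right) \left(\left(-2\right) \left(-2\right) + 49\right) = 60 \cdot 78 \left(4 + 49\right) = 60 \cdot 78 \cdot 53 = 60 \cdot 4134 = 248040$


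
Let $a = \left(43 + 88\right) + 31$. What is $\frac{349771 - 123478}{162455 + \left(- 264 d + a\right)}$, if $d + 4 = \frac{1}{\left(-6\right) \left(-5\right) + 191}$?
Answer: $\frac{50010753}{36171469} \approx 1.3826$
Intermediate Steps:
$a = 162$ ($a = 131 + 31 = 162$)
$d = - \frac{883}{221}$ ($d = -4 + \frac{1}{\left(-6\right) \left(-5\right) + 191} = -4 + \frac{1}{30 + 191} = -4 + \frac{1}{221} = - \frac{883}{221} \approx -3.9955$)
$\frac{349771 - 123478}{162455 + \left(- 264 d + a\right)} = \frac{349771 - 123478}{162455 + \left(\left(-264\right) \left(- \frac{883}{221}\right) + 162\right)} = \frac{226293}{162455 + \left(\frac{233112}{221} + 162\right)} = \frac{226293}{162455 + \frac{268914}{221}} = \frac{226293}{\frac{36171469}{221}} = 226293 \cdot \frac{221}{36171469} = \frac{50010753}{36171469}$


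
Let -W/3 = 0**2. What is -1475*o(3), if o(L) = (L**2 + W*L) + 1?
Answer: -14750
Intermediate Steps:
W = 0 (W = -3*0**2 = -3*0 = 0)
o(L) = 1 + L**2 (o(L) = (L**2 + 0*L) + 1 = (L**2 + 0) + 1 = L**2 + 1 = 1 + L**2)
-1475*o(3) = -1475*(1 + 3**2) = -1475*(1 + 9) = -1475*10 = -14750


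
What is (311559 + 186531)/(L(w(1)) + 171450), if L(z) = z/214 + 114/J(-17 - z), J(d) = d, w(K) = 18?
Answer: 621782350/214022789 ≈ 2.9052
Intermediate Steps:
L(z) = 114/(-17 - z) + z/214 (L(z) = z/214 + 114/(-17 - z) = 114/(-17 - z) + z/214)
(311559 + 186531)/(L(w(1)) + 171450) = (311559 + 186531)/((-24396 + 18*(17 + 18))/(214*(17 + 18)) + 171450) = 498090/((1/214)*(-24396 + 18*35)/35 + 171450) = 498090/((1/214)*(1/35)*(-24396 + 630) + 171450) = 498090/((1/214)*(1/35)*(-23766) + 171450) = 498090/(-11883/3745 + 171450) = 498090/(642068367/3745) = 498090*(3745/642068367) = 621782350/214022789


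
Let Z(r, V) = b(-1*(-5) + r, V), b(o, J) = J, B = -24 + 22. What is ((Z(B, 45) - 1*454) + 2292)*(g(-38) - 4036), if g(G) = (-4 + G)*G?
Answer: -4594520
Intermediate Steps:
B = -2
g(G) = G*(-4 + G)
Z(r, V) = V
((Z(B, 45) - 1*454) + 2292)*(g(-38) - 4036) = ((45 - 1*454) + 2292)*(-38*(-4 - 38) - 4036) = ((45 - 454) + 2292)*(-38*(-42) - 4036) = (-409 + 2292)*(1596 - 4036) = 1883*(-2440) = -4594520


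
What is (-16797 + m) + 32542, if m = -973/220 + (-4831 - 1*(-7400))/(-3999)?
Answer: 13847679893/879780 ≈ 15740.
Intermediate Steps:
m = -4456207/879780 (m = -973*1/220 + (-4831 + 7400)*(-1/3999) = -973/220 + 2569*(-1/3999) = -973/220 - 2569/3999 = -4456207/879780 ≈ -5.0651)
(-16797 + m) + 32542 = (-16797 - 4456207/879780) + 32542 = -14782120867/879780 + 32542 = 13847679893/879780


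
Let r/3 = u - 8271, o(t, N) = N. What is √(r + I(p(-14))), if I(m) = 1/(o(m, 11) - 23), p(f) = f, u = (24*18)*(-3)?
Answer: I*√1033239/6 ≈ 169.41*I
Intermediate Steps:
u = -1296 (u = 432*(-3) = -1296)
r = -28701 (r = 3*(-1296 - 8271) = 3*(-9567) = -28701)
I(m) = -1/12 (I(m) = 1/(11 - 23) = 1/(-12) = -1/12)
√(r + I(p(-14))) = √(-28701 - 1/12) = √(-344413/12) = I*√1033239/6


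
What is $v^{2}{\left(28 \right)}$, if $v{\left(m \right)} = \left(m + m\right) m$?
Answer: $2458624$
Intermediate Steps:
$v{\left(m \right)} = 2 m^{2}$ ($v{\left(m \right)} = 2 m m = 2 m^{2}$)
$v^{2}{\left(28 \right)} = \left(2 \cdot 28^{2}\right)^{2} = \left(2 \cdot 784\right)^{2} = 1568^{2} = 2458624$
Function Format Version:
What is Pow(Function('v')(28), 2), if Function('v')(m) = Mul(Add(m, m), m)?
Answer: 2458624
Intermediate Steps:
Function('v')(m) = Mul(2, Pow(m, 2)) (Function('v')(m) = Mul(Mul(2, m), m) = Mul(2, Pow(m, 2)))
Pow(Function('v')(28), 2) = Pow(Mul(2, Pow(28, 2)), 2) = Pow(Mul(2, 784), 2) = Pow(1568, 2) = 2458624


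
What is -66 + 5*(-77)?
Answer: -451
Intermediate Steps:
-66 + 5*(-77) = -66 - 385 = -451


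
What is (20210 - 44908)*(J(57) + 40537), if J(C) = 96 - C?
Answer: -1002146048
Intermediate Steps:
(20210 - 44908)*(J(57) + 40537) = (20210 - 44908)*((96 - 1*57) + 40537) = -24698*((96 - 57) + 40537) = -24698*(39 + 40537) = -24698*40576 = -1002146048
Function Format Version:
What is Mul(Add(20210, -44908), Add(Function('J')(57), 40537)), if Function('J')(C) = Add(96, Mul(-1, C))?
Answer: -1002146048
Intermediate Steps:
Mul(Add(20210, -44908), Add(Function('J')(57), 40537)) = Mul(Add(20210, -44908), Add(Add(96, Mul(-1, 57)), 40537)) = Mul(-24698, Add(Add(96, -57), 40537)) = Mul(-24698, Add(39, 40537)) = Mul(-24698, 40576) = -1002146048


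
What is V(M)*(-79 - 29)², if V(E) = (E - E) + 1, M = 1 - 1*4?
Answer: 11664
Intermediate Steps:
M = -3 (M = 1 - 4 = -3)
V(E) = 1 (V(E) = 0 + 1 = 1)
V(M)*(-79 - 29)² = 1*(-79 - 29)² = 1*(-108)² = 1*11664 = 11664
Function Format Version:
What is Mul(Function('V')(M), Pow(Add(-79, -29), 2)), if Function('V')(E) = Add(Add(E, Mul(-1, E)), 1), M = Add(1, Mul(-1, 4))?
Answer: 11664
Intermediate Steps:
M = -3 (M = Add(1, -4) = -3)
Function('V')(E) = 1 (Function('V')(E) = Add(0, 1) = 1)
Mul(Function('V')(M), Pow(Add(-79, -29), 2)) = Mul(1, Pow(Add(-79, -29), 2)) = Mul(1, Pow(-108, 2)) = Mul(1, 11664) = 11664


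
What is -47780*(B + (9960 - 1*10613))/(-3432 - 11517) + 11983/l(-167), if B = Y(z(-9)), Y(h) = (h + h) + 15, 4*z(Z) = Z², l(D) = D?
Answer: -4946741717/2496483 ≈ -1981.5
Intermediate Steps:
z(Z) = Z²/4
Y(h) = 15 + 2*h (Y(h) = 2*h + 15 = 15 + 2*h)
B = 111/2 (B = 15 + 2*((¼)*(-9)²) = 15 + 2*((¼)*81) = 15 + 2*(81/4) = 15 + 81/2 = 111/2 ≈ 55.500)
-47780*(B + (9960 - 1*10613))/(-3432 - 11517) + 11983/l(-167) = -47780*(111/2 + (9960 - 1*10613))/(-3432 - 11517) + 11983/(-167) = -47780/((-14949/(111/2 + (9960 - 10613)))) + 11983*(-1/167) = -47780/((-14949/(111/2 - 653))) - 11983/167 = -47780/((-14949/(-1195/2))) - 11983/167 = -47780/((-14949*(-2/1195))) - 11983/167 = -47780/29898/1195 - 11983/167 = -47780*1195/29898 - 11983/167 = -28548550/14949 - 11983/167 = -4946741717/2496483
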